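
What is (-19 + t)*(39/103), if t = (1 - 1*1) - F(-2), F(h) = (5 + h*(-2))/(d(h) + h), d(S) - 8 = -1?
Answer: -4056/515 ≈ -7.8757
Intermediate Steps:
d(S) = 7 (d(S) = 8 - 1 = 7)
F(h) = (5 - 2*h)/(7 + h) (F(h) = (5 + h*(-2))/(7 + h) = (5 - 2*h)/(7 + h))
t = -9/5 (t = (1 - 1*1) - (5 - 2*(-2))/(7 - 2) = (1 - 1) - (5 + 4)/5 = 0 - 9/5 = -9/5 ≈ -1.8000)
(-19 + t)*(39/103) = (-19 - 9/5)*(39/103) = -4056/(5*103) = -104/5*39/103 = -4056/515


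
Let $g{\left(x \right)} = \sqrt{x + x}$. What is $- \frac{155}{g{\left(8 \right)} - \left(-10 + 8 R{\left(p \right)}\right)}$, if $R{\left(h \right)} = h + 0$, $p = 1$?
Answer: $- \frac{155}{6} \approx -25.833$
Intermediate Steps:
$R{\left(h \right)} = h$
$g{\left(x \right)} = \sqrt{2} \sqrt{x}$ ($g{\left(x \right)} = \sqrt{2 x} = \sqrt{2} \sqrt{x}$)
$- \frac{155}{g{\left(8 \right)} - \left(-10 + 8 R{\left(p \right)}\right)} = - \frac{155}{\sqrt{2} \sqrt{8} + \left(10 - 8\right)} = - \frac{155}{\sqrt{2} \cdot 2 \sqrt{2} + \left(10 - 8\right)} = - \frac{155}{4 + 2} = - \frac{155}{6}$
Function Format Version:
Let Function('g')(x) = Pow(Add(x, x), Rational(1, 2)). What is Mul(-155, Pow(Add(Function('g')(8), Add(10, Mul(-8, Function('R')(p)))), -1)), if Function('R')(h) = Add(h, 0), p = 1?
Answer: Rational(-155, 6) ≈ -25.833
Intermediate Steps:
Function('R')(h) = h
Function('g')(x) = Mul(Pow(2, Rational(1, 2)), Pow(x, Rational(1, 2))) (Function('g')(x) = Pow(Mul(2, x), Rational(1, 2)) = Mul(Pow(2, Rational(1, 2)), Pow(x, Rational(1, 2))))
Mul(-155, Pow(Add(Function('g')(8), Add(10, Mul(-8, Function('R')(p)))), -1)) = Mul(-155, Pow(Add(Mul(Pow(2, Rational(1, 2)), Pow(8, Rational(1, 2))), Add(10, Mul(-8, 1))), -1)) = Mul(-155, Pow(Add(Mul(Pow(2, Rational(1, 2)), Mul(2, Pow(2, Rational(1, 2)))), Add(10, -8)), -1)) = Mul(-155, Pow(Add(4, 2), -1)) = Mul(-155, Pow(6, -1)) = Mul(-155, Rational(1, 6)) = Rational(-155, 6)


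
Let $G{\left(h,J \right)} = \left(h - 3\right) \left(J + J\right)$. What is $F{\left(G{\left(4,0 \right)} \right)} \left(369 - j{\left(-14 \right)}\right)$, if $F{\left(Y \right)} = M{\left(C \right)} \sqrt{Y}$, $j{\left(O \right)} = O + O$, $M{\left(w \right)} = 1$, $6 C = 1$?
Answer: $0$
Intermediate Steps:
$C = \frac{1}{6}$ ($C = \frac{1}{6} \cdot 1 = \frac{1}{6} \approx 0.16667$)
$j{\left(O \right)} = 2 O$
$G{\left(h,J \right)} = 2 J \left(-3 + h\right)$ ($G{\left(h,J \right)} = \left(-3 + h\right) 2 J = 2 J \left(-3 + h\right)$)
$F{\left(Y \right)} = \sqrt{Y}$ ($F{\left(Y \right)} = 1 \sqrt{Y} = \sqrt{Y}$)
$F{\left(G{\left(4,0 \right)} \right)} \left(369 - j{\left(-14 \right)}\right) = \sqrt{2 \cdot 0 \left(-3 + 4\right)} \left(369 - 2 \left(-14\right)\right) = \sqrt{2 \cdot 0 \cdot 1} \left(369 - -28\right) = \sqrt{0} \left(369 + 28\right) = 0 \cdot 397 = 0$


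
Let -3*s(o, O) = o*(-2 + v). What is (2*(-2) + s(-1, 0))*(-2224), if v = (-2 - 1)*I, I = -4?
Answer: 4448/3 ≈ 1482.7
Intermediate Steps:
v = 12 (v = (-2 - 1)*(-4) = -3*(-4) = 12)
s(o, O) = -10*o/3 (s(o, O) = -o*(-2 + 12)/3 = -o*10/3 = -10*o/3)
(2*(-2) + s(-1, 0))*(-2224) = (2*(-2) - 10/3*(-1))*(-2224) = (-4 + 10/3)*(-2224) = -⅔*(-2224) = 4448/3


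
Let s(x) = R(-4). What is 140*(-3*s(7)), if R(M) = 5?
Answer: -2100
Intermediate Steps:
s(x) = 5
140*(-3*s(7)) = 140*(-3*5) = 140*(-15) = -2100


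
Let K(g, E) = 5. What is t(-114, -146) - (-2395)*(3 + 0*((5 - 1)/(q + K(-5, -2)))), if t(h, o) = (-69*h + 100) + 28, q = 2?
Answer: 15179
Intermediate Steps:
t(h, o) = 128 - 69*h (t(h, o) = (100 - 69*h) + 28 = 128 - 69*h)
t(-114, -146) - (-2395)*(3 + 0*((5 - 1)/(q + K(-5, -2)))) = (128 - 69*(-114)) - (-2395)*(3 + 0*((5 - 1)/(2 + 5))) = (128 + 7866) - (-2395)*(3 + 0*(4/7)) = 7994 - (-2395)*(3 + 0*(4*(⅐))) = 7994 - (-2395)*(3 + 0*(4/7)) = 7994 - (-2395)*(3 + 0) = 7994 - (-2395)*3 = 7994 - 1*(-7185) = 7994 + 7185 = 15179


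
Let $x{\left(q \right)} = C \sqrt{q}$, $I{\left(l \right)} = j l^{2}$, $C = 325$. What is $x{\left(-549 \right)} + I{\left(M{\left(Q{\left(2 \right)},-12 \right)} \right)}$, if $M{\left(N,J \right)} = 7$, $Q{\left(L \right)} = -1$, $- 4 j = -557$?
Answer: $\frac{27293}{4} + 975 i \sqrt{61} \approx 6823.3 + 7615.0 i$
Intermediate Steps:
$j = \frac{557}{4}$ ($j = \left(- \frac{1}{4}\right) \left(-557\right) = \frac{557}{4} \approx 139.25$)
$I{\left(l \right)} = \frac{557 l^{2}}{4}$
$x{\left(q \right)} = 325 \sqrt{q}$
$x{\left(-549 \right)} + I{\left(M{\left(Q{\left(2 \right)},-12 \right)} \right)} = 325 \sqrt{-549} + \frac{557 \cdot 7^{2}}{4} = 325 \cdot 3 i \sqrt{61} + \frac{557}{4} \cdot 49 = 975 i \sqrt{61} + \frac{27293}{4} = \frac{27293}{4} + 975 i \sqrt{61}$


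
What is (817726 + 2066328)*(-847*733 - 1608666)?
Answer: -6430047421918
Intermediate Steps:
(817726 + 2066328)*(-847*733 - 1608666) = 2884054*(-620851 - 1608666) = 2884054*(-2229517) = -6430047421918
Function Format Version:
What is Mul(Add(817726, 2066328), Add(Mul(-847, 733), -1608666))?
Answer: -6430047421918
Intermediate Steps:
Mul(Add(817726, 2066328), Add(Mul(-847, 733), -1608666)) = Mul(2884054, Add(-620851, -1608666)) = Mul(2884054, -2229517) = -6430047421918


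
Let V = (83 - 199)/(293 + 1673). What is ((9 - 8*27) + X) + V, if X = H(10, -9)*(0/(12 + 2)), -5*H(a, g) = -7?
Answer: -203539/983 ≈ -207.06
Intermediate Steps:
H(a, g) = 7/5 (H(a, g) = -⅕*(-7) = 7/5)
X = 0 (X = 7*(0/(12 + 2))/5 = 7*(0/14)/5 = 7*((1/14)*0)/5 = (7/5)*0 = 0)
V = -58/983 (V = -116/1966 = -116*1/1966 = -58/983 ≈ -0.059003)
((9 - 8*27) + X) + V = ((9 - 8*27) + 0) - 58/983 = ((9 - 216) + 0) - 58/983 = (-207 + 0) - 58/983 = -207 - 58/983 = -203539/983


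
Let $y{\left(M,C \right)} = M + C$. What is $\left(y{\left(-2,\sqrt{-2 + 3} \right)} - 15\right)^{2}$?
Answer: $256$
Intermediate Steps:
$y{\left(M,C \right)} = C + M$
$\left(y{\left(-2,\sqrt{-2 + 3} \right)} - 15\right)^{2} = \left(\left(\sqrt{-2 + 3} - 2\right) - 15\right)^{2} = \left(\left(\sqrt{1} - 2\right) - 15\right)^{2} = \left(\left(1 - 2\right) - 15\right)^{2} = \left(-1 - 15\right)^{2} = \left(-16\right)^{2} = 256$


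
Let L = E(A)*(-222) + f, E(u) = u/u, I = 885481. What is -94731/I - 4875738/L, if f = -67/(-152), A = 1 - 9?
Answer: 93748222922967/4260049091 ≈ 22006.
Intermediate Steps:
A = -8
E(u) = 1
f = 67/152 (f = -67*(-1/152) = 67/152 ≈ 0.44079)
L = -33677/152 (L = 1*(-222) + 67/152 = -222 + 67/152 = -33677/152 ≈ -221.56)
-94731/I - 4875738/L = -94731/885481 - 4875738/(-33677/152) = -94731*1/885481 - 4875738*(-152/33677) = -94731/885481 + 105873168/4811 = 93748222922967/4260049091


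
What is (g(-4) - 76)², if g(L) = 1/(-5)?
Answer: 145161/25 ≈ 5806.4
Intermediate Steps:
g(L) = -⅕
(g(-4) - 76)² = (-⅕ - 76)² = (-381/5)² = 145161/25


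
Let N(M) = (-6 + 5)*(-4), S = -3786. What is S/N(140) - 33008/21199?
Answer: -40195723/42398 ≈ -948.06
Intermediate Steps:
N(M) = 4 (N(M) = -1*(-4) = 4)
S/N(140) - 33008/21199 = -3786/4 - 33008/21199 = -3786*¼ - 33008*1/21199 = -1893/2 - 33008/21199 = -40195723/42398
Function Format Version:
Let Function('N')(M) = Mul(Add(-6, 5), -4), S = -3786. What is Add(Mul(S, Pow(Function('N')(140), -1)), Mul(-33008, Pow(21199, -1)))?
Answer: Rational(-40195723, 42398) ≈ -948.06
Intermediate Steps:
Function('N')(M) = 4 (Function('N')(M) = Mul(-1, -4) = 4)
Add(Mul(S, Pow(Function('N')(140), -1)), Mul(-33008, Pow(21199, -1))) = Add(Mul(-3786, Pow(4, -1)), Mul(-33008, Pow(21199, -1))) = Add(Mul(-3786, Rational(1, 4)), Mul(-33008, Rational(1, 21199))) = Add(Rational(-1893, 2), Rational(-33008, 21199)) = Rational(-40195723, 42398)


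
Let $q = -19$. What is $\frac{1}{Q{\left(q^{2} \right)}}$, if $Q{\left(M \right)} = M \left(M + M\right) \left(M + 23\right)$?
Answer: $\frac{1}{100086528} \approx 9.9914 \cdot 10^{-9}$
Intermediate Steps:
$Q{\left(M \right)} = 2 M^{2} \left(23 + M\right)$ ($Q{\left(M \right)} = M 2 M \left(23 + M\right) = 2 M^{2} \left(23 + M\right)$)
$\frac{1}{Q{\left(q^{2} \right)}} = \frac{1}{2 \left(\left(-19\right)^{2}\right)^{2} \left(23 + \left(-19\right)^{2}\right)} = \frac{1}{2 \cdot 361^{2} \left(23 + 361\right)} = \frac{1}{2 \cdot 130321 \cdot 384} = \frac{1}{100086528}$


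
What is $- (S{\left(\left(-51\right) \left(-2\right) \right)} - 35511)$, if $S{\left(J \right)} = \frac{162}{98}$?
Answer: $\frac{1739958}{49} \approx 35509.0$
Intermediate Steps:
$S{\left(J \right)} = \frac{81}{49}$ ($S{\left(J \right)} = 162 \cdot \frac{1}{98} = \frac{81}{49}$)
$- (S{\left(\left(-51\right) \left(-2\right) \right)} - 35511) = - (\frac{81}{49} - 35511) = \left(-1\right) \left(- \frac{1739958}{49}\right) = \frac{1739958}{49}$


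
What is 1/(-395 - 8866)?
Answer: -1/9261 ≈ -0.00010798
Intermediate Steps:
1/(-395 - 8866) = 1/(-9261) = -1/9261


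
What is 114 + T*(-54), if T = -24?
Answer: 1410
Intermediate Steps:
114 + T*(-54) = 114 - 24*(-54) = 114 + 1296 = 1410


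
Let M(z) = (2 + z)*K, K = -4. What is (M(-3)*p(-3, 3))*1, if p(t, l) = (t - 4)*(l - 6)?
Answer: 84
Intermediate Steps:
p(t, l) = (-6 + l)*(-4 + t) (p(t, l) = (-4 + t)*(-6 + l) = (-6 + l)*(-4 + t))
M(z) = -8 - 4*z (M(z) = (2 + z)*(-4) = -8 - 4*z)
(M(-3)*p(-3, 3))*1 = ((-8 - 4*(-3))*(24 - 6*(-3) - 4*3 + 3*(-3)))*1 = ((-8 + 12)*(24 + 18 - 12 - 9))*1 = (4*21)*1 = 84*1 = 84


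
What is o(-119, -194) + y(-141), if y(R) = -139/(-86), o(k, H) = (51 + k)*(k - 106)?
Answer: 1315939/86 ≈ 15302.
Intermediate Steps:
o(k, H) = (-106 + k)*(51 + k) (o(k, H) = (51 + k)*(-106 + k) = (-106 + k)*(51 + k))
y(R) = 139/86 (y(R) = -139*(-1/86) = 139/86)
o(-119, -194) + y(-141) = (-5406 + (-119)**2 - 55*(-119)) + 139/86 = (-5406 + 14161 + 6545) + 139/86 = 15300 + 139/86 = 1315939/86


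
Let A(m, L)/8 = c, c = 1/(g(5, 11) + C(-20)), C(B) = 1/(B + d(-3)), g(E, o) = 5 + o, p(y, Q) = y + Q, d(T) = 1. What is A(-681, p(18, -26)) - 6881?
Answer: -2084791/303 ≈ -6880.5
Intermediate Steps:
p(y, Q) = Q + y
C(B) = 1/(1 + B) (C(B) = 1/(B + 1) = 1/(1 + B))
c = 19/303 (c = 1/((5 + 11) + 1/(1 - 20)) = 1/(16 + 1/(-19)) = 1/(16 - 1/19) = 1/(303/19) = 19/303 ≈ 0.062706)
A(m, L) = 152/303 (A(m, L) = 8*(19/303) = 152/303)
A(-681, p(18, -26)) - 6881 = 152/303 - 6881 = -2084791/303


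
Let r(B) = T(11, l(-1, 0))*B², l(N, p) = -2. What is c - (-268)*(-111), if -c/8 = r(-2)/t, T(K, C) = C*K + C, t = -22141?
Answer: -658651236/22141 ≈ -29748.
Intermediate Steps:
T(K, C) = C + C*K
r(B) = -24*B² (r(B) = (-2*(1 + 11))*B² = (-2*12)*B² = -24*B²)
c = -768/22141 (c = -8*(-24*(-2)²)/(-22141) = -8*(-24*4)*(-1)/22141 = -(-768)*(-1)/22141 = -8*96/22141 = -768/22141 ≈ -0.034687)
c - (-268)*(-111) = -768/22141 - (-268)*(-111) = -768/22141 - 1*29748 = -768/22141 - 29748 = -658651236/22141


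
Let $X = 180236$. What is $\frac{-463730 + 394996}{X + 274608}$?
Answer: $- \frac{34367}{227422} \approx -0.15112$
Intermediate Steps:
$\frac{-463730 + 394996}{X + 274608} = \frac{-463730 + 394996}{180236 + 274608} = - \frac{68734}{454844} = \left(-68734\right) \frac{1}{454844} = - \frac{34367}{227422}$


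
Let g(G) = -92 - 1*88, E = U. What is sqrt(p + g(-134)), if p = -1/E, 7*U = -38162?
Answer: I*sqrt(262140616786)/38162 ≈ 13.416*I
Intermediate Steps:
U = -38162/7 (U = (1/7)*(-38162) = -38162/7 ≈ -5451.7)
E = -38162/7 ≈ -5451.7
g(G) = -180 (g(G) = -92 - 88 = -180)
p = 7/38162 (p = -1/(-38162/7) = -1*(-7/38162) = 7/38162 ≈ 0.00018343)
sqrt(p + g(-134)) = sqrt(7/38162 - 180) = sqrt(-6869153/38162) = I*sqrt(262140616786)/38162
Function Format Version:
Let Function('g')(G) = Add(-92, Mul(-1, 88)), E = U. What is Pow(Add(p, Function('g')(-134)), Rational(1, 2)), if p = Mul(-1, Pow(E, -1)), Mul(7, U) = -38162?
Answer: Mul(Rational(1, 38162), I, Pow(262140616786, Rational(1, 2))) ≈ Mul(13.416, I)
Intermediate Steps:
U = Rational(-38162, 7) (U = Mul(Rational(1, 7), -38162) = Rational(-38162, 7) ≈ -5451.7)
E = Rational(-38162, 7) ≈ -5451.7
Function('g')(G) = -180 (Function('g')(G) = Add(-92, -88) = -180)
p = Rational(7, 38162) (p = Mul(-1, Pow(Rational(-38162, 7), -1)) = Mul(-1, Rational(-7, 38162)) = Rational(7, 38162) ≈ 0.00018343)
Pow(Add(p, Function('g')(-134)), Rational(1, 2)) = Pow(Add(Rational(7, 38162), -180), Rational(1, 2)) = Pow(Rational(-6869153, 38162), Rational(1, 2)) = Mul(Rational(1, 38162), I, Pow(262140616786, Rational(1, 2)))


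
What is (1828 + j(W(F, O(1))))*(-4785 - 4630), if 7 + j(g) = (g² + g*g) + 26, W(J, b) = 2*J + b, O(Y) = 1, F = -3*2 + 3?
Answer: -17860255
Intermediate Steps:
F = -3 (F = -6 + 3 = -3)
W(J, b) = b + 2*J
j(g) = 19 + 2*g² (j(g) = -7 + ((g² + g*g) + 26) = -7 + ((g² + g²) + 26) = -7 + (2*g² + 26) = -7 + (26 + 2*g²) = 19 + 2*g²)
(1828 + j(W(F, O(1))))*(-4785 - 4630) = (1828 + (19 + 2*(1 + 2*(-3))²))*(-4785 - 4630) = (1828 + (19 + 2*(1 - 6)²))*(-9415) = (1828 + (19 + 2*(-5)²))*(-9415) = (1828 + (19 + 2*25))*(-9415) = (1828 + (19 + 50))*(-9415) = (1828 + 69)*(-9415) = 1897*(-9415) = -17860255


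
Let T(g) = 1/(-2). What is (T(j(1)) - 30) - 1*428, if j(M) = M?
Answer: -917/2 ≈ -458.50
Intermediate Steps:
T(g) = -½
(T(j(1)) - 30) - 1*428 = (-½ - 30) - 1*428 = -61/2 - 428 = -917/2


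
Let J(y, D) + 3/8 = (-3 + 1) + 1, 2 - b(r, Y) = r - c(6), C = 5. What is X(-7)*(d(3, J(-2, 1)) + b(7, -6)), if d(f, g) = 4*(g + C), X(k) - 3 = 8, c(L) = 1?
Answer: 231/2 ≈ 115.50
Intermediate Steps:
b(r, Y) = 3 - r (b(r, Y) = 2 - (r - 1*1) = 2 - (r - 1) = 2 - (-1 + r) = 2 + (1 - r) = 3 - r)
X(k) = 11 (X(k) = 3 + 8 = 11)
J(y, D) = -11/8 (J(y, D) = -3/8 + ((-3 + 1) + 1) = -3/8 + (-2 + 1) = -3/8 - 1 = -11/8)
d(f, g) = 20 + 4*g (d(f, g) = 4*(g + 5) = 4*(5 + g) = 20 + 4*g)
X(-7)*(d(3, J(-2, 1)) + b(7, -6)) = 11*((20 + 4*(-11/8)) + (3 - 1*7)) = 11*((20 - 11/2) + (3 - 7)) = 11*(29/2 - 4) = 11*(21/2) = 231/2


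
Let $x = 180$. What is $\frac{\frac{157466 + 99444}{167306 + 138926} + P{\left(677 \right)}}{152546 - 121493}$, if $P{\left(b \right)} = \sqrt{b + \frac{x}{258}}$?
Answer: $\frac{128455}{4754711148} + \frac{\sqrt{1253063}}{1335279} \approx 0.00086534$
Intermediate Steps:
$P{\left(b \right)} = \sqrt{\frac{30}{43} + b}$ ($P{\left(b \right)} = \sqrt{b + \frac{180}{258}} = \sqrt{b + 180 \cdot \frac{1}{258}} = \sqrt{b + \frac{30}{43}} = \sqrt{\frac{30}{43} + b}$)
$\frac{\frac{157466 + 99444}{167306 + 138926} + P{\left(677 \right)}}{152546 - 121493} = \frac{\frac{157466 + 99444}{167306 + 138926} + \frac{\sqrt{1290 + 1849 \cdot 677}}{43}}{152546 - 121493} = \frac{\frac{256910}{306232} + \frac{\sqrt{1290 + 1251773}}{43}}{31053} = \left(256910 \cdot \frac{1}{306232} + \frac{\sqrt{1253063}}{43}\right) \frac{1}{31053} = \left(\frac{128455}{153116} + \frac{\sqrt{1253063}}{43}\right) \frac{1}{31053} = \frac{128455}{4754711148} + \frac{\sqrt{1253063}}{1335279}$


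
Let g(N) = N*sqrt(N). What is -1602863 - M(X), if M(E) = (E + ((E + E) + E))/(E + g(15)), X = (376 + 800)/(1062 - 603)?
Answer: -126388489433937/78851711 - 3598560*sqrt(15)/78851711 ≈ -1.6029e+6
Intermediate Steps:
X = 392/153 (X = 1176/459 = 1176*(1/459) = 392/153 ≈ 2.5621)
g(N) = N**(3/2)
M(E) = 4*E/(E + 15*sqrt(15)) (M(E) = (E + ((E + E) + E))/(E + 15**(3/2)) = (E + (2*E + E))/(E + 15*sqrt(15)) = (E + 3*E)/(E + 15*sqrt(15)) = (4*E)/(E + 15*sqrt(15)) = 4*E/(E + 15*sqrt(15)))
-1602863 - M(X) = -1602863 - 4*392/(153*(392/153 + 15*sqrt(15))) = -1602863 - 1568/(153*(392/153 + 15*sqrt(15)))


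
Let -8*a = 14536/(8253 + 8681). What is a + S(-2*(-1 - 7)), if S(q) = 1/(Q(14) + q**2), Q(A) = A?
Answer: -118414/1143045 ≈ -0.10360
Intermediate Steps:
a = -1817/16934 (a = -1817/(8253 + 8681) = -1817/16934 ≈ -0.10730)
S(q) = 1/(14 + q**2)
a + S(-2*(-1 - 7)) = -1817/16934 + 1/(14 + (-2*(-1 - 7))**2) = -1817/16934 + 1/(14 + (-2*(-8))**2) = -1817/16934 + 1/(14 + 16**2) = -1817/16934 + 1/(14 + 256) = -1817/16934 + 1/270 = -118414/1143045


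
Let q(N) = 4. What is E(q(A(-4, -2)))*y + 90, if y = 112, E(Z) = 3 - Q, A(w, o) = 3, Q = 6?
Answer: -246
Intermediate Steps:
E(Z) = -3 (E(Z) = 3 - 1*6 = 3 - 6 = -3)
E(q(A(-4, -2)))*y + 90 = -3*112 + 90 = -336 + 90 = -246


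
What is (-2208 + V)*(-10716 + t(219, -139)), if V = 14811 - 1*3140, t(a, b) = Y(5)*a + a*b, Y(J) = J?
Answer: -379106706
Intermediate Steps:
t(a, b) = 5*a + a*b
V = 11671 (V = 14811 - 3140 = 11671)
(-2208 + V)*(-10716 + t(219, -139)) = (-2208 + 11671)*(-10716 + 219*(5 - 139)) = 9463*(-10716 + 219*(-134)) = 9463*(-10716 - 29346) = 9463*(-40062) = -379106706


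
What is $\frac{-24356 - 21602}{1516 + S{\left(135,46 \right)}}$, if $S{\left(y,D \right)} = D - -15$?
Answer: $- \frac{45958}{1577} \approx -29.143$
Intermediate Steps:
$S{\left(y,D \right)} = 15 + D$ ($S{\left(y,D \right)} = D + 15 = 15 + D$)
$\frac{-24356 - 21602}{1516 + S{\left(135,46 \right)}} = \frac{-24356 - 21602}{1516 + \left(15 + 46\right)} = - \frac{45958}{1516 + 61} = - \frac{45958}{1577}$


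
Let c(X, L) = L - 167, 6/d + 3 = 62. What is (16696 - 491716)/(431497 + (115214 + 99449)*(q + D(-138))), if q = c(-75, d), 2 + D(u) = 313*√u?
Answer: 9872962132466160/362183518281015878207 + 18516811277139630*I*√138/362183518281015878207 ≈ 2.726e-5 + 0.00060059*I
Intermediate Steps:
d = 6/59 (d = 6/(-3 + 62) = 6/59 ≈ 0.10169)
D(u) = -2 + 313*√u
c(X, L) = -167 + L
q = -9847/59 (q = -167 + 6/59 = -9847/59 ≈ -166.90)
(16696 - 491716)/(431497 + (115214 + 99449)*(q + D(-138))) = (16696 - 491716)/(431497 + (115214 + 99449)*(-9847/59 + (-2 + 313*√(-138)))) = -475020/(431497 + 214663*(-9847/59 + (-2 + 313*(I*√138)))) = -475020/(431497 + 214663*(-9847/59 + (-2 + 313*I*√138))) = -475020/(431497 + 214663*(-9965/59 + 313*I*√138)) = -475020/(431497 + (-2139116795/59 + 67189519*I*√138)) = -475020/(-2113658472/59 + 67189519*I*√138)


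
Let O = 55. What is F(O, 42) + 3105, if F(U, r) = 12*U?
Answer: 3765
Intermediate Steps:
F(O, 42) + 3105 = 12*55 + 3105 = 660 + 3105 = 3765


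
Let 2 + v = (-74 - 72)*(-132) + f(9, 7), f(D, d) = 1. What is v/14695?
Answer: 19271/14695 ≈ 1.3114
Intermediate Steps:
v = 19271 (v = -2 + ((-74 - 72)*(-132) + 1) = -2 + (-146*(-132) + 1) = -2 + (19272 + 1) = -2 + 19273 = 19271)
v/14695 = 19271/14695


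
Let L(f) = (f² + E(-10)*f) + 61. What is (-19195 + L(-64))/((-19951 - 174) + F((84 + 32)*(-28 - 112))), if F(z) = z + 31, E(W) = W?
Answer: 7199/18167 ≈ 0.39627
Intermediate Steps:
F(z) = 31 + z
L(f) = 61 + f² - 10*f (L(f) = (f² - 10*f) + 61 = 61 + f² - 10*f)
(-19195 + L(-64))/((-19951 - 174) + F((84 + 32)*(-28 - 112))) = (-19195 + (61 + (-64)² - 10*(-64)))/((-19951 - 174) + (31 + (84 + 32)*(-28 - 112))) = (-19195 + (61 + 4096 + 640))/(-20125 + (31 + 116*(-140))) = (-19195 + 4797)/(-20125 + (31 - 16240)) = -14398/(-20125 - 16209) = -14398/(-36334) = -14398*(-1/36334) = 7199/18167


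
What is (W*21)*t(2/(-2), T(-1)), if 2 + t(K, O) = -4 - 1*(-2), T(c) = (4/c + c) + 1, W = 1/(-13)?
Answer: 84/13 ≈ 6.4615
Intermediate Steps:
W = -1/13 ≈ -0.076923
T(c) = 1 + c + 4/c (T(c) = (c + 4/c) + 1 = 1 + c + 4/c)
t(K, O) = -4 (t(K, O) = -2 + (-4 - 1*(-2)) = -2 + (-4 + 2) = -2 - 2 = -4)
(W*21)*t(2/(-2), T(-1)) = -1/13*21*(-4) = -21/13*(-4) = 84/13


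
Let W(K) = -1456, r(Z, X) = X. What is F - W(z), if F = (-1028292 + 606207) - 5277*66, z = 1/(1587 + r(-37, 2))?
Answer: -768911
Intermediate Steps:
z = 1/1589 (z = 1/(1587 + 2) = 1/1589 ≈ 0.00062933)
F = -770367 (F = -422085 - 348282 = -770367)
F - W(z) = -770367 - 1*(-1456) = -770367 + 1456 = -768911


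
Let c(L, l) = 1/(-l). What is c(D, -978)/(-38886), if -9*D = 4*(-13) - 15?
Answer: -1/38030508 ≈ -2.6295e-8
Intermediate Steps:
D = 67/9 (D = -(4*(-13) - 15)/9 = -(-52 - 15)/9 = -1/9*(-67) = 67/9 ≈ 7.4444)
c(L, l) = -1/l
c(D, -978)/(-38886) = -1/(-978)/(-38886) = -1*(-1/978)*(-1/38886) = (1/978)*(-1/38886) = -1/38030508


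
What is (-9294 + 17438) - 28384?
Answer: -20240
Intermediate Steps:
(-9294 + 17438) - 28384 = 8144 - 28384 = -20240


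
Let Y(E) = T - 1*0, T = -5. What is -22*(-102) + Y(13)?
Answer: 2239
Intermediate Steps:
Y(E) = -5 (Y(E) = -5 - 1*0 = -5 + 0 = -5)
-22*(-102) + Y(13) = -22*(-102) - 5 = 2244 - 5 = 2239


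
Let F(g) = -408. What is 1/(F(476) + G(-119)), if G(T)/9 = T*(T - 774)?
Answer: 1/955995 ≈ 1.0460e-6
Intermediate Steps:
G(T) = 9*T*(-774 + T) (G(T) = 9*(T*(T - 774)) = 9*(T*(-774 + T)) = 9*T*(-774 + T))
1/(F(476) + G(-119)) = 1/(-408 + 9*(-119)*(-774 - 119)) = 1/(-408 + 9*(-119)*(-893)) = 1/(-408 + 956403) = 1/955995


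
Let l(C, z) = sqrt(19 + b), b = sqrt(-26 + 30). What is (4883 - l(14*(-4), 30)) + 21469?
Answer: 26352 - sqrt(21) ≈ 26347.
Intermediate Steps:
b = 2 (b = sqrt(4) = 2)
l(C, z) = sqrt(21) (l(C, z) = sqrt(19 + 2) = sqrt(21))
(4883 - l(14*(-4), 30)) + 21469 = (4883 - sqrt(21)) + 21469 = 26352 - sqrt(21)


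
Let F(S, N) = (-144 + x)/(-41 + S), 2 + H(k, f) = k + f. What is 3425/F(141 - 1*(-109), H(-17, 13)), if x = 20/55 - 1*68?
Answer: -7874075/2328 ≈ -3382.3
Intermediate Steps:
x = -744/11 (x = 20*(1/55) - 68 = 4/11 - 68 = -744/11 ≈ -67.636)
H(k, f) = -2 + f + k (H(k, f) = -2 + (k + f) = -2 + (f + k) = -2 + f + k)
F(S, N) = -2328/(11*(-41 + S)) (F(S, N) = (-144 - 744/11)/(-41 + S) = -2328/(11*(-41 + S)))
3425/F(141 - 1*(-109), H(-17, 13)) = 3425/((-2328/(-451 + 11*(141 - 1*(-109))))) = 3425/((-2328/(-451 + 11*(141 + 109)))) = 3425/((-2328/(-451 + 11*250))) = 3425/((-2328/(-451 + 2750))) = 3425/((-2328/2299)) = 3425/((-2328*1/2299)) = 3425/(-2328/2299) = 3425*(-2299/2328) = -7874075/2328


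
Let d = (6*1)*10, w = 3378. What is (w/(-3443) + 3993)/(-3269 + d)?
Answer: -13744521/11048587 ≈ -1.2440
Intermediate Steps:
d = 60 (d = 6*10 = 60)
(w/(-3443) + 3993)/(-3269 + d) = (3378/(-3443) + 3993)/(-3269 + 60) = (3378*(-1/3443) + 3993)/(-3209) = (-3378/3443 + 3993)*(-1/3209) = (13744521/3443)*(-1/3209) = -13744521/11048587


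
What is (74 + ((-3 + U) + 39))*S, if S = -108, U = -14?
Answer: -10368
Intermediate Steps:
(74 + ((-3 + U) + 39))*S = (74 + ((-3 - 14) + 39))*(-108) = (74 + (-17 + 39))*(-108) = (74 + 22)*(-108) = 96*(-108) = -10368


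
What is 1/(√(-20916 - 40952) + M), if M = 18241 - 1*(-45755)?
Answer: 15999/1023887471 - I*√15467/2047774942 ≈ 1.5626e-5 - 6.0732e-8*I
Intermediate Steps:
M = 63996 (M = 18241 + 45755 = 63996)
1/(√(-20916 - 40952) + M) = 1/(√(-20916 - 40952) + 63996) = 1/(√(-61868) + 63996) = 1/(2*I*√15467 + 63996) = 1/(63996 + 2*I*√15467)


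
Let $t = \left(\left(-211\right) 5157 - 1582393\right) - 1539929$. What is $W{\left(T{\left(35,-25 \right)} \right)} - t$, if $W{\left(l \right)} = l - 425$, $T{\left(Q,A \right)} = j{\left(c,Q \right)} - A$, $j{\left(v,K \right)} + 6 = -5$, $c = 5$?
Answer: $4210038$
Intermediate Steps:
$j{\left(v,K \right)} = -11$ ($j{\left(v,K \right)} = -6 - 5 = -11$)
$T{\left(Q,A \right)} = -11 - A$
$W{\left(l \right)} = -425 + l$ ($W{\left(l \right)} = l - 425 = -425 + l$)
$t = -4210449$ ($t = \left(-1088127 - 1582393\right) - 1539929 = -2670520 - 1539929 = -4210449$)
$W{\left(T{\left(35,-25 \right)} \right)} - t = \left(-425 - -14\right) - -4210449 = \left(-425 + \left(-11 + 25\right)\right) + 4210449 = \left(-425 + 14\right) + 4210449 = -411 + 4210449 = 4210038$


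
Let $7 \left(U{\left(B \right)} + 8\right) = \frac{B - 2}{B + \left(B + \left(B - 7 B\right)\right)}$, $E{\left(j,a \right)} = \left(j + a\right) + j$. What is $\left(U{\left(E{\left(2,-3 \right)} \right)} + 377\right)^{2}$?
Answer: $\frac{106770889}{784} \approx 1.3619 \cdot 10^{5}$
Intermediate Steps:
$E{\left(j,a \right)} = a + 2 j$ ($E{\left(j,a \right)} = \left(a + j\right) + j = a + 2 j$)
$U{\left(B \right)} = -8 - \frac{-2 + B}{28 B}$ ($U{\left(B \right)} = -8 + \frac{\left(B - 2\right) \frac{1}{B + \left(B + \left(B - 7 B\right)\right)}}{7} = -8 + \frac{\left(-2 + B\right) \frac{1}{B + \left(B - 6 B\right)}}{7} = -8 + \frac{\left(-2 + B\right) \frac{1}{B - 5 B}}{7} = -8 + \frac{\left(-2 + B\right) \frac{1}{\left(-4\right) B}}{7} = -8 + \frac{\left(-2 + B\right) \left(- \frac{1}{4 B}\right)}{7} = -8 + \frac{\left(- \frac{1}{4}\right) \frac{1}{B} \left(-2 + B\right)}{7} = -8 - \frac{-2 + B}{28 B}$)
$\left(U{\left(E{\left(2,-3 \right)} \right)} + 377\right)^{2} = \left(\frac{2 - 225 \left(-3 + 2 \cdot 2\right)}{28 \left(-3 + 2 \cdot 2\right)} + 377\right)^{2} = \left(\frac{2 - 225 \left(-3 + 4\right)}{28 \left(-3 + 4\right)} + 377\right)^{2} = \left(\frac{2 - 225}{28 \cdot 1} + 377\right)^{2} = \left(\frac{1}{28} \cdot 1 \left(2 - 225\right) + 377\right)^{2} = \left(\frac{1}{28} \cdot 1 \left(-223\right) + 377\right)^{2} = \left(- \frac{223}{28} + 377\right)^{2} = \left(\frac{10333}{28}\right)^{2} = \frac{106770889}{784}$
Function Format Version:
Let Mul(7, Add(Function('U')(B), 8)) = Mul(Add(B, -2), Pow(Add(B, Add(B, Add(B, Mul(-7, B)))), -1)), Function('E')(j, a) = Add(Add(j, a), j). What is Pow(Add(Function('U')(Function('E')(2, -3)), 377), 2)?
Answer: Rational(106770889, 784) ≈ 1.3619e+5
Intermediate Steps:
Function('E')(j, a) = Add(a, Mul(2, j)) (Function('E')(j, a) = Add(Add(a, j), j) = Add(a, Mul(2, j)))
Function('U')(B) = Add(-8, Mul(Rational(-1, 28), Pow(B, -1), Add(-2, B))) (Function('U')(B) = Add(-8, Mul(Rational(1, 7), Mul(Add(B, -2), Pow(Add(B, Add(B, Add(B, Mul(-7, B)))), -1)))) = Add(-8, Mul(Rational(1, 7), Mul(Add(-2, B), Pow(Add(B, Add(B, Mul(-6, B))), -1)))) = Add(-8, Mul(Rational(1, 7), Mul(Add(-2, B), Pow(Add(B, Mul(-5, B)), -1)))) = Add(-8, Mul(Rational(1, 7), Mul(Add(-2, B), Pow(Mul(-4, B), -1)))) = Add(-8, Mul(Rational(1, 7), Mul(Add(-2, B), Mul(Rational(-1, 4), Pow(B, -1))))) = Add(-8, Mul(Rational(1, 7), Mul(Rational(-1, 4), Pow(B, -1), Add(-2, B)))) = Add(-8, Mul(Rational(-1, 28), Pow(B, -1), Add(-2, B))))
Pow(Add(Function('U')(Function('E')(2, -3)), 377), 2) = Pow(Add(Mul(Rational(1, 28), Pow(Add(-3, Mul(2, 2)), -1), Add(2, Mul(-225, Add(-3, Mul(2, 2))))), 377), 2) = Pow(Add(Mul(Rational(1, 28), Pow(Add(-3, 4), -1), Add(2, Mul(-225, Add(-3, 4)))), 377), 2) = Pow(Add(Mul(Rational(1, 28), Pow(1, -1), Add(2, Mul(-225, 1))), 377), 2) = Pow(Add(Mul(Rational(1, 28), 1, Add(2, -225)), 377), 2) = Pow(Add(Mul(Rational(1, 28), 1, -223), 377), 2) = Pow(Add(Rational(-223, 28), 377), 2) = Pow(Rational(10333, 28), 2) = Rational(106770889, 784)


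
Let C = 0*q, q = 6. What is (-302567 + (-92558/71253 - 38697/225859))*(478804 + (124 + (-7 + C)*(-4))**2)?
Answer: -2443927639312811445376/16093131327 ≈ -1.5186e+11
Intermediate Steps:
C = 0 (C = 0*6 = 0)
(-302567 + (-92558/71253 - 38697/225859))*(478804 + (124 + (-7 + C)*(-4))**2) = (-302567 + (-92558/71253 - 38697/225859))*(478804 + (124 + (-7 + 0)*(-4))**2) = (-302567 + (-92558*1/71253 - 38697*1/225859))*(478804 + (124 - 7*(-4))**2) = (-302567 + (-92558/71253 - 38697/225859))*(478804 + (124 + 28)**2) = (-302567 - 23662334663/16093131327)*(478804 + 152**2) = -4869274128551072*(478804 + 23104)/16093131327 = -4869274128551072/16093131327*501908 = -2443927639312811445376/16093131327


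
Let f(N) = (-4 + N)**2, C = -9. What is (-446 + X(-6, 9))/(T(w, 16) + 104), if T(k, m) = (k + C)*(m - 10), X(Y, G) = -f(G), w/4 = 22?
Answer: -471/578 ≈ -0.81488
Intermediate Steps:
w = 88 (w = 4*22 = 88)
X(Y, G) = -(-4 + G)**2
T(k, m) = (-10 + m)*(-9 + k) (T(k, m) = (k - 9)*(m - 10) = (-9 + k)*(-10 + m) = (-10 + m)*(-9 + k))
(-446 + X(-6, 9))/(T(w, 16) + 104) = (-446 - (-4 + 9)**2)/((90 - 10*88 - 9*16 + 88*16) + 104) = (-446 - 1*5**2)/((90 - 880 - 144 + 1408) + 104) = (-446 - 1*25)/(474 + 104) = (-446 - 25)/578 = -471*1/578 = -471/578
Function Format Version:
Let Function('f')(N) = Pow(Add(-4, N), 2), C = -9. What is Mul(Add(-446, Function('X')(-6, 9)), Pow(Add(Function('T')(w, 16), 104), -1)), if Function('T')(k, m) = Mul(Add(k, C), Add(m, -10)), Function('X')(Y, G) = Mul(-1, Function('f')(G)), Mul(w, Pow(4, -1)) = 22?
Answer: Rational(-471, 578) ≈ -0.81488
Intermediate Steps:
w = 88 (w = Mul(4, 22) = 88)
Function('X')(Y, G) = Mul(-1, Pow(Add(-4, G), 2))
Function('T')(k, m) = Mul(Add(-10, m), Add(-9, k)) (Function('T')(k, m) = Mul(Add(k, -9), Add(m, -10)) = Mul(Add(-9, k), Add(-10, m)) = Mul(Add(-10, m), Add(-9, k)))
Mul(Add(-446, Function('X')(-6, 9)), Pow(Add(Function('T')(w, 16), 104), -1)) = Mul(Add(-446, Mul(-1, Pow(Add(-4, 9), 2))), Pow(Add(Add(90, Mul(-10, 88), Mul(-9, 16), Mul(88, 16)), 104), -1)) = Mul(Add(-446, Mul(-1, Pow(5, 2))), Pow(Add(Add(90, -880, -144, 1408), 104), -1)) = Mul(Add(-446, Mul(-1, 25)), Pow(Add(474, 104), -1)) = Mul(Add(-446, -25), Pow(578, -1)) = Mul(-471, Rational(1, 578)) = Rational(-471, 578)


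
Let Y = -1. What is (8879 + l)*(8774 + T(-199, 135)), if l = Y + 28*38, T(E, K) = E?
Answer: 85252650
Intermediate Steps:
l = 1063 (l = -1 + 28*38 = -1 + 1064 = 1063)
(8879 + l)*(8774 + T(-199, 135)) = (8879 + 1063)*(8774 - 199) = 9942*8575 = 85252650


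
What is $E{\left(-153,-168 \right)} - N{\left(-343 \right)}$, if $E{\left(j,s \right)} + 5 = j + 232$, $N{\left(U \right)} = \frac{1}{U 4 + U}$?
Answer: $\frac{126911}{1715} \approx 74.001$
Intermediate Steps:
$N{\left(U \right)} = \frac{1}{5 U}$ ($N{\left(U \right)} = \frac{1}{4 U + U} = \frac{1}{5 U}$)
$E{\left(j,s \right)} = 227 + j$ ($E{\left(j,s \right)} = -5 + \left(j + 232\right) = -5 + \left(232 + j\right) = 227 + j$)
$E{\left(-153,-168 \right)} - N{\left(-343 \right)} = \left(227 - 153\right) - \frac{1}{5 \left(-343\right)} = 74 - \frac{1}{5} \left(- \frac{1}{343}\right) = 74 - - \frac{1}{1715} = 74 + \frac{1}{1715} = \frac{126911}{1715}$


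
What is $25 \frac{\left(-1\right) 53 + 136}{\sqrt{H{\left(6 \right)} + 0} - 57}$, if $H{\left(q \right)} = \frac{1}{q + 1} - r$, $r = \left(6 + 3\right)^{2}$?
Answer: $- \frac{827925}{23309} - \frac{2075 i \sqrt{3962}}{23309} \approx -35.52 - 5.6034 i$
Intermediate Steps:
$r = 81$ ($r = 9^{2} = 81$)
$H{\left(q \right)} = -81 + \frac{1}{1 + q}$ ($H{\left(q \right)} = \frac{1}{q + 1} - 81 = \frac{1}{1 + q} - 81 = -81 + \frac{1}{1 + q}$)
$25 \frac{\left(-1\right) 53 + 136}{\sqrt{H{\left(6 \right)} + 0} - 57} = 25 \frac{\left(-1\right) 53 + 136}{\sqrt{\frac{-80 - 486}{1 + 6} + 0} - 57} = 25 \frac{-53 + 136}{\sqrt{\frac{-80 - 486}{7} + 0} - 57} = 25 \frac{83}{\sqrt{\frac{1}{7} \left(-566\right) + 0} - 57} = 25 \frac{83}{\sqrt{- \frac{566}{7} + 0} - 57} = 25 \frac{83}{\sqrt{- \frac{566}{7}} - 57} = 25 \frac{83}{\frac{i \sqrt{3962}}{7} - 57} = 25 \frac{83}{-57 + \frac{i \sqrt{3962}}{7}} = \frac{2075}{-57 + \frac{i \sqrt{3962}}{7}}$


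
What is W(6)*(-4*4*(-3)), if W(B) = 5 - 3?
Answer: 96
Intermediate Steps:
W(B) = 2
W(6)*(-4*4*(-3)) = 2*(-4*4*(-3)) = 2*(-16*(-3)) = 2*48 = 96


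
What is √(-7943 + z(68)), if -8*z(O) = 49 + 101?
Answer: I*√31847/2 ≈ 89.229*I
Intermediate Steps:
z(O) = -75/4 (z(O) = -(49 + 101)/8 = -⅛*150 = -75/4)
√(-7943 + z(68)) = √(-7943 - 75/4) = √(-31847/4) = I*√31847/2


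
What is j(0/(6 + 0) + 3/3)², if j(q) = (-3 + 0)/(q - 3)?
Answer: 9/4 ≈ 2.2500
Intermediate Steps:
j(q) = -3/(-3 + q)
j(0/(6 + 0) + 3/3)² = (-3/(-3 + (0/(6 + 0) + 3/3)))² = (-3/(-3 + (0/6 + 3*(⅓))))² = (-3/(-3 + (0*(⅙) + 1)))² = (-3/(-3 + (0 + 1)))² = (-3/(-3 + 1))² = (-3/(-2))² = (-3*(-½))² = (3/2)² = 9/4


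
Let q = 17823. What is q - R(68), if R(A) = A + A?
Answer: 17687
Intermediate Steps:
R(A) = 2*A
q - R(68) = 17823 - 2*68 = 17823 - 1*136 = 17823 - 136 = 17687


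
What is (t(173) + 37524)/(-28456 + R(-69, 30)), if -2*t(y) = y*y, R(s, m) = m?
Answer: -45119/56852 ≈ -0.79362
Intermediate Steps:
t(y) = -y²/2 (t(y) = -y*y/2 = -y²/2)
(t(173) + 37524)/(-28456 + R(-69, 30)) = (-½*173² + 37524)/(-28456 + 30) = (-½*29929 + 37524)/(-28426) = (-29929/2 + 37524)*(-1/28426) = (45119/2)*(-1/28426) = -45119/56852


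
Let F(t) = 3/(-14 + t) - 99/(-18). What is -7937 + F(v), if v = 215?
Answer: -1062819/134 ≈ -7931.5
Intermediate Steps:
F(t) = 11/2 + 3/(-14 + t) (F(t) = 3/(-14 + t) - 99*(-1/18) = 3/(-14 + t) + 11/2 = 11/2 + 3/(-14 + t))
-7937 + F(v) = -7937 + (-148 + 11*215)/(2*(-14 + 215)) = -7937 + (1/2)*(-148 + 2365)/201 = -7937 + (1/2)*(1/201)*2217 = -7937 + 739/134 = -1062819/134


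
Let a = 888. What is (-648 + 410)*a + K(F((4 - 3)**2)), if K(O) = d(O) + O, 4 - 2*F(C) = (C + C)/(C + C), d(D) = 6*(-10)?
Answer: -422805/2 ≈ -2.1140e+5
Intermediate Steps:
d(D) = -60
F(C) = 3/2 (F(C) = 2 - (C + C)/(2*(C + C)) = 2 - 2*C/(2*(2*C)) = 2 - 2*C*1/(2*C)/2 = 2 - 1/2*1 = 2 - 1/2 = 3/2)
K(O) = -60 + O
(-648 + 410)*a + K(F((4 - 3)**2)) = (-648 + 410)*888 + (-60 + 3/2) = -238*888 - 117/2 = -211344 - 117/2 = -422805/2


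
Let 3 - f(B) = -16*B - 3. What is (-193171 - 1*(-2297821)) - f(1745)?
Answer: 2076724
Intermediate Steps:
f(B) = 6 + 16*B (f(B) = 3 - (-16*B - 3) = 3 - (-3 - 16*B) = 3 + (3 + 16*B) = 6 + 16*B)
(-193171 - 1*(-2297821)) - f(1745) = (-193171 - 1*(-2297821)) - (6 + 16*1745) = (-193171 + 2297821) - (6 + 27920) = 2104650 - 1*27926 = 2104650 - 27926 = 2076724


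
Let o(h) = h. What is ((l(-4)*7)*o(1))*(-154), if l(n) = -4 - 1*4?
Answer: 8624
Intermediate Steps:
l(n) = -8 (l(n) = -4 - 4 = -8)
((l(-4)*7)*o(1))*(-154) = (-8*7*1)*(-154) = -56*1*(-154) = -56*(-154) = 8624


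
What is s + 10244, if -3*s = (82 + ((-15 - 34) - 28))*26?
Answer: 30602/3 ≈ 10201.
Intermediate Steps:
s = -130/3 (s = -(82 + ((-15 - 34) - 28))*26/3 = -(82 + (-49 - 28))*26/3 = -(82 - 77)*26/3 = -5*26/3 = -1/3*130 = -130/3 ≈ -43.333)
s + 10244 = -130/3 + 10244 = 30602/3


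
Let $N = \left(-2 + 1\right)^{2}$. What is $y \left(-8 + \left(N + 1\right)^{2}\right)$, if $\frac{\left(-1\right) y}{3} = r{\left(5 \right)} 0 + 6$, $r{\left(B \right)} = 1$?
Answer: $72$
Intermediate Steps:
$N = 1$ ($N = \left(-1\right)^{2} = 1$)
$y = -18$ ($y = - 3 \left(1 \cdot 0 + 6\right) = - 3 \left(0 + 6\right) = \left(-3\right) 6 = -18$)
$y \left(-8 + \left(N + 1\right)^{2}\right) = - 18 \left(-8 + \left(1 + 1\right)^{2}\right) = - 18 \left(-8 + 2^{2}\right) = - 18 \left(-8 + 4\right) = \left(-18\right) \left(-4\right) = 72$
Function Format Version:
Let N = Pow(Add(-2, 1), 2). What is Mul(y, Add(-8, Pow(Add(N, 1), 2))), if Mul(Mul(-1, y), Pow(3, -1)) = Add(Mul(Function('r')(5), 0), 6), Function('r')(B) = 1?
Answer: 72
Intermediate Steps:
N = 1 (N = Pow(-1, 2) = 1)
y = -18 (y = Mul(-3, Add(Mul(1, 0), 6)) = Mul(-3, Add(0, 6)) = Mul(-3, 6) = -18)
Mul(y, Add(-8, Pow(Add(N, 1), 2))) = Mul(-18, Add(-8, Pow(Add(1, 1), 2))) = Mul(-18, Add(-8, Pow(2, 2))) = Mul(-18, Add(-8, 4)) = Mul(-18, -4) = 72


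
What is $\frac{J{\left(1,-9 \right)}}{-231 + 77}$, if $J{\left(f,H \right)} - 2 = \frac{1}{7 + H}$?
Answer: $- \frac{3}{308} \approx -0.0097403$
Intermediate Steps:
$J{\left(f,H \right)} = 2 + \frac{1}{7 + H}$
$\frac{J{\left(1,-9 \right)}}{-231 + 77} = \frac{\frac{1}{7 - 9} \left(15 + 2 \left(-9\right)\right)}{-231 + 77} = \frac{\frac{1}{-2} \left(15 - 18\right)}{-154} = - \frac{\left(- \frac{1}{2}\right) \left(-3\right)}{154} = \left(- \frac{1}{154}\right) \frac{3}{2} = - \frac{3}{308}$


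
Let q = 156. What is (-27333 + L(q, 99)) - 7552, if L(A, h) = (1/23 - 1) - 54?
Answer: -803619/23 ≈ -34940.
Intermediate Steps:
L(A, h) = -1264/23 (L(A, h) = (1/23 - 1) - 54 = -22/23 - 54 = -1264/23)
(-27333 + L(q, 99)) - 7552 = (-27333 - 1264/23) - 7552 = -629923/23 - 7552 = -803619/23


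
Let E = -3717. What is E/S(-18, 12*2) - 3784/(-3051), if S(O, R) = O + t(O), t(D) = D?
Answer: 1275199/12204 ≈ 104.49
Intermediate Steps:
S(O, R) = 2*O (S(O, R) = O + O = 2*O)
E/S(-18, 12*2) - 3784/(-3051) = -3717/(2*(-18)) - 3784/(-3051) = -3717/(-36) - 3784*(-1/3051) = -3717*(-1/36) + 3784/3051 = 413/4 + 3784/3051 = 1275199/12204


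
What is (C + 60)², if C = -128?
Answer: 4624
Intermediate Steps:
(C + 60)² = (-128 + 60)² = (-68)² = 4624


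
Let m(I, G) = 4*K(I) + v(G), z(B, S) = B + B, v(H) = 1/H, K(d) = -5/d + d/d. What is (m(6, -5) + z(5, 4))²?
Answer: 24649/225 ≈ 109.55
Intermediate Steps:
K(d) = 1 - 5/d (K(d) = -5/d + 1 = 1 - 5/d)
z(B, S) = 2*B
m(I, G) = 1/G + 4*(-5 + I)/I (m(I, G) = 4*((-5 + I)/I) + 1/G = 4*(-5 + I)/I + 1/G = 1/G + 4*(-5 + I)/I)
(m(6, -5) + z(5, 4))² = ((4 + 1/(-5) - 20/6) + 2*5)² = ((4 - ⅕ - 20*⅙) + 10)² = ((4 - ⅕ - 10/3) + 10)² = (7/15 + 10)² = (157/15)² = 24649/225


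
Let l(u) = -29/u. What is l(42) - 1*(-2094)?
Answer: 87919/42 ≈ 2093.3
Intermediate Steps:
l(42) - 1*(-2094) = -29/42 - 1*(-2094) = -29*1/42 + 2094 = -29/42 + 2094 = 87919/42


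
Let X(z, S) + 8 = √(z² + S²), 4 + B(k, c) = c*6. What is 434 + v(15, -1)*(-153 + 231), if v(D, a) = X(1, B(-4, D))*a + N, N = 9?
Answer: 1760 - 78*√7397 ≈ -4948.5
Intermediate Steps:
B(k, c) = -4 + 6*c (B(k, c) = -4 + c*6 = -4 + 6*c)
X(z, S) = -8 + √(S² + z²) (X(z, S) = -8 + √(z² + S²) = -8 + √(S² + z²))
v(D, a) = 9 + a*(-8 + √(1 + (-4 + 6*D)²)) (v(D, a) = (-8 + √((-4 + 6*D)² + 1²))*a + 9 = (-8 + √((-4 + 6*D)² + 1))*a + 9 = (-8 + √(1 + (-4 + 6*D)²))*a + 9 = a*(-8 + √(1 + (-4 + 6*D)²)) + 9 = 9 + a*(-8 + √(1 + (-4 + 6*D)²)))
434 + v(15, -1)*(-153 + 231) = 434 + (9 - (-8 + √(1 + 4*(-2 + 3*15)²)))*(-153 + 231) = 434 + (9 - (-8 + √(1 + 4*(-2 + 45)²)))*78 = 434 + (9 - (-8 + √(1 + 4*43²)))*78 = 434 + (9 - (-8 + √(1 + 4*1849)))*78 = 434 + (9 - (-8 + √(1 + 7396)))*78 = 434 + (9 - (-8 + √7397))*78 = 434 + (9 + (8 - √7397))*78 = 434 + (17 - √7397)*78 = 434 + (1326 - 78*√7397) = 1760 - 78*√7397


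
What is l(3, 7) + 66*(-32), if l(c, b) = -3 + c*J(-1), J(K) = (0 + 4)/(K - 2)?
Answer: -2119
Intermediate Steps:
J(K) = 4/(-2 + K)
l(c, b) = -3 - 4*c/3 (l(c, b) = -3 + c*(4/(-2 - 1)) = -3 + c*(4/(-3)) = -3 + c*(4*(-⅓)) = -3 + c*(-4/3) = -3 - 4*c/3)
l(3, 7) + 66*(-32) = (-3 - 4/3*3) + 66*(-32) = (-3 - 4) - 2112 = -7 - 2112 = -2119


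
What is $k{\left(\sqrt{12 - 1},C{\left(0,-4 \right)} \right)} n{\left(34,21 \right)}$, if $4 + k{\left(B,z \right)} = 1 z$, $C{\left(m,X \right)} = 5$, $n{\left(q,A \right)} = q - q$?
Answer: $0$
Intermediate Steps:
$n{\left(q,A \right)} = 0$
$k{\left(B,z \right)} = -4 + z$ ($k{\left(B,z \right)} = -4 + 1 z = -4 + z$)
$k{\left(\sqrt{12 - 1},C{\left(0,-4 \right)} \right)} n{\left(34,21 \right)} = \left(-4 + 5\right) 0 = 1 \cdot 0 = 0$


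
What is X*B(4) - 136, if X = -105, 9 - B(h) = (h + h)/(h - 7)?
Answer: -1361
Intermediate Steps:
B(h) = 9 - 2*h/(-7 + h) (B(h) = 9 - (h + h)/(h - 7) = 9 - 2*h/(-7 + h))
X*B(4) - 136 = -735*(-9 + 4)/(-7 + 4) - 136 = -735*(-5)/(-3) - 136 = -735*(-1)*(-5)/3 - 136 = -105*35/3 - 136 = -1225 - 136 = -1361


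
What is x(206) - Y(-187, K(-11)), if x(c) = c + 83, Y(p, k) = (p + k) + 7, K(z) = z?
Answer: 480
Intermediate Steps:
Y(p, k) = 7 + k + p (Y(p, k) = (k + p) + 7 = 7 + k + p)
x(c) = 83 + c
x(206) - Y(-187, K(-11)) = (83 + 206) - (7 - 11 - 187) = 289 - 1*(-191) = 289 + 191 = 480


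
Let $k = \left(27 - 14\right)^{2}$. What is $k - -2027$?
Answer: $2196$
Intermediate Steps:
$k = 169$ ($k = 13^{2} = 169$)
$k - -2027 = 169 - -2027 = 169 + 2027 = 2196$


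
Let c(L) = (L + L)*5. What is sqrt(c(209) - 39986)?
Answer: 2*I*sqrt(9474) ≈ 194.67*I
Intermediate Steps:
c(L) = 10*L (c(L) = (2*L)*5 = 10*L)
sqrt(c(209) - 39986) = sqrt(10*209 - 39986) = sqrt(2090 - 39986) = sqrt(-37896) = 2*I*sqrt(9474)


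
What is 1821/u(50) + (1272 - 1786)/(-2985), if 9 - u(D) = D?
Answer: -5414611/122385 ≈ -44.242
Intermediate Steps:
u(D) = 9 - D
1821/u(50) + (1272 - 1786)/(-2985) = 1821/(9 - 1*50) + (1272 - 1786)/(-2985) = 1821/(9 - 50) - 514*(-1/2985) = 1821/(-41) + 514/2985 = 1821*(-1/41) + 514/2985 = -1821/41 + 514/2985 = -5414611/122385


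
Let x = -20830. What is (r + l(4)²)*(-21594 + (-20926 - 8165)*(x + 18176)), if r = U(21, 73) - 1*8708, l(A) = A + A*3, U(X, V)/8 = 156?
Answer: -556047367680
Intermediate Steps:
U(X, V) = 1248 (U(X, V) = 8*156 = 1248)
l(A) = 4*A (l(A) = A + 3*A = 4*A)
r = -7460 (r = 1248 - 1*8708 = 1248 - 8708 = -7460)
(r + l(4)²)*(-21594 + (-20926 - 8165)*(x + 18176)) = (-7460 + (4*4)²)*(-21594 + (-20926 - 8165)*(-20830 + 18176)) = (-7460 + 16²)*(-21594 - 29091*(-2654)) = (-7460 + 256)*(-21594 + 77207514) = -7204*77185920 = -556047367680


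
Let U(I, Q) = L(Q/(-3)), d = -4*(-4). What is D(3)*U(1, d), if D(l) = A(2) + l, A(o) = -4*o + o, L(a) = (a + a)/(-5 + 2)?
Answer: -32/3 ≈ -10.667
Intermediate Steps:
L(a) = -2*a/3 (L(a) = (2*a)/(-3) = (2*a)*(-1/3) = -2*a/3)
A(o) = -3*o
d = 16
U(I, Q) = 2*Q/9 (U(I, Q) = -2*Q/(3*(-3)) = -2*Q*(-1)/(3*3) = -(-2)*Q/9 = 2*Q/9)
D(l) = -6 + l (D(l) = -3*2 + l = -6 + l)
D(3)*U(1, d) = (-6 + 3)*((2/9)*16) = -3*32/9 = -32/3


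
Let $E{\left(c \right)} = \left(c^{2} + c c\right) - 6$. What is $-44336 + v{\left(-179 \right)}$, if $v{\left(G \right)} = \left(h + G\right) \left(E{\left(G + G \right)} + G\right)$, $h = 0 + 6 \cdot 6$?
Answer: $-36672785$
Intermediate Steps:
$h = 36$ ($h = 0 + 36 = 36$)
$E{\left(c \right)} = -6 + 2 c^{2}$ ($E{\left(c \right)} = \left(c^{2} + c^{2}\right) - 6 = 2 c^{2} - 6 = -6 + 2 c^{2}$)
$v{\left(G \right)} = \left(36 + G\right) \left(-6 + G + 8 G^{2}\right)$ ($v{\left(G \right)} = \left(36 + G\right) \left(\left(-6 + 2 \left(G + G\right)^{2}\right) + G\right) = \left(36 + G\right) \left(\left(-6 + 2 \left(2 G\right)^{2}\right) + G\right) = \left(36 + G\right) \left(\left(-6 + 2 \cdot 4 G^{2}\right) + G\right) = \left(36 + G\right) \left(\left(-6 + 8 G^{2}\right) + G\right) = \left(36 + G\right) \left(-6 + G + 8 G^{2}\right)$)
$-44336 + v{\left(-179 \right)} = -44336 + \left(-216 + 8 \left(-179\right)^{3} + 30 \left(-179\right) + 289 \left(-179\right)^{2}\right) = -44336 + \left(-216 + 8 \left(-5735339\right) - 5370 + 289 \cdot 32041\right) = -44336 - 36628449 = -36672785$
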